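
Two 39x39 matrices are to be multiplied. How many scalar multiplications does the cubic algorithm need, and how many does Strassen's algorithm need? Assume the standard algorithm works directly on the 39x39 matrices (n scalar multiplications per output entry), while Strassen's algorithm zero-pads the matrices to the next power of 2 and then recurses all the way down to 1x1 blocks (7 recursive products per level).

Matrix multiplication for 39x39 matrices:

Strassen's algorithm requires power-of-2 dimensions. Pad 39x39 to 64x64 (next power of 2).

Standard algorithm: 39^3 = 59319 multiplications
Strassen's algorithm: 7^(log2(64)) = 7^6 = 117649 multiplications
Difference: 59319 - 117649 = -58330 (Strassen uses MORE here due to padding overhead — for small or just-over-power-of-2 n, padding can outweigh the per-level savings)

Standard: 59319 multiplications (39^3). Strassen: 117649 multiplications (7^6, after padding to 64x64). Strassen reduces 8 recursive multiplications to 7 at each level.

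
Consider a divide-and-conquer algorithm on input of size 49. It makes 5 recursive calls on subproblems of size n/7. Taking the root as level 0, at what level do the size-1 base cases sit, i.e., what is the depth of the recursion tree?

For divide and conquer with division factor 7:

Problem sizes at each level:
Level 0: 49
Level 1: 7
Level 2: 1

The root is level 0 and the size-1 base case is level 2 (the tree spans levels 0 through 2, i.e. 3 levels counting the root), so the depth is the number of divisions: log_7(49) = 2

The recursion tree depth is log_7(49) = 2. At each level, the problem size is divided by 7, so it takes 2 divisions to reduce to a base case of size 1. The algorithm makes 5 recursive calls at each level.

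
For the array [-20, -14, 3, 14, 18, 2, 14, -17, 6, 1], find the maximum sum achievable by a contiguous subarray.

Using Kadane's algorithm on [-20, -14, 3, 14, 18, 2, 14, -17, 6, 1]:

Scanning through the array:
Position 1 (value -14): max_ending_here = -14, max_so_far = -14
Position 2 (value 3): max_ending_here = 3, max_so_far = 3
Position 3 (value 14): max_ending_here = 17, max_so_far = 17
Position 4 (value 18): max_ending_here = 35, max_so_far = 35
Position 5 (value 2): max_ending_here = 37, max_so_far = 37
Position 6 (value 14): max_ending_here = 51, max_so_far = 51
Position 7 (value -17): max_ending_here = 34, max_so_far = 51
Position 8 (value 6): max_ending_here = 40, max_so_far = 51
Position 9 (value 1): max_ending_here = 41, max_so_far = 51

Maximum subarray: [3, 14, 18, 2, 14]
Maximum sum: 51

The maximum subarray is [3, 14, 18, 2, 14] with sum 51. This subarray runs from index 2 to index 6.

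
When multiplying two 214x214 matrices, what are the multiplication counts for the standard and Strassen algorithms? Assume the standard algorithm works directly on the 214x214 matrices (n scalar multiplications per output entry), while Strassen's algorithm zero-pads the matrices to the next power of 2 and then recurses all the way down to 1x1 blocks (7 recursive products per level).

Matrix multiplication for 214x214 matrices:

Strassen's algorithm requires power-of-2 dimensions. Pad 214x214 to 256x256 (next power of 2).

Standard algorithm: 214^3 = 9800344 multiplications
Strassen's algorithm: 7^(log2(256)) = 7^8 = 5764801 multiplications
Savings: 9800344 - 5764801 = 4035543 multiplications

Standard: 9800344 multiplications (214^3). Strassen: 5764801 multiplications (7^8, after padding to 256x256). Strassen reduces 8 recursive multiplications to 7 at each level.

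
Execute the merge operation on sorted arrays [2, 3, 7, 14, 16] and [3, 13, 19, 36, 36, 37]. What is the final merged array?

Merging process:

Compare 2 vs 3: take 2 from left. Merged: [2]
Compare 3 vs 3: take 3 from left. Merged: [2, 3]
Compare 7 vs 3: take 3 from right. Merged: [2, 3, 3]
Compare 7 vs 13: take 7 from left. Merged: [2, 3, 3, 7]
Compare 14 vs 13: take 13 from right. Merged: [2, 3, 3, 7, 13]
Compare 14 vs 19: take 14 from left. Merged: [2, 3, 3, 7, 13, 14]
Compare 16 vs 19: take 16 from left. Merged: [2, 3, 3, 7, 13, 14, 16]
Append remaining from right: [19, 36, 36, 37]. Merged: [2, 3, 3, 7, 13, 14, 16, 19, 36, 36, 37]

Final merged array: [2, 3, 3, 7, 13, 14, 16, 19, 36, 36, 37]
Total comparisons: 7

The merged array is [2, 3, 3, 7, 13, 14, 16, 19, 36, 36, 37], requiring 7 comparisons. The merge step runs in O(n) time where n is the total number of elements.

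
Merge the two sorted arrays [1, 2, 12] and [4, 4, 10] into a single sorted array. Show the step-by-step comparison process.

Merging process:

Compare 1 vs 4: take 1 from left. Merged: [1]
Compare 2 vs 4: take 2 from left. Merged: [1, 2]
Compare 12 vs 4: take 4 from right. Merged: [1, 2, 4]
Compare 12 vs 4: take 4 from right. Merged: [1, 2, 4, 4]
Compare 12 vs 10: take 10 from right. Merged: [1, 2, 4, 4, 10]
Append remaining from left: [12]. Merged: [1, 2, 4, 4, 10, 12]

Final merged array: [1, 2, 4, 4, 10, 12]
Total comparisons: 5

The merged array is [1, 2, 4, 4, 10, 12], requiring 5 comparisons. The merge step runs in O(n) time where n is the total number of elements.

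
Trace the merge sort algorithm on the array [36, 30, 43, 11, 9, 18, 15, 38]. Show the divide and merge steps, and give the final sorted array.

Merge sort trace:

Split: [36, 30, 43, 11, 9, 18, 15, 38] -> [36, 30, 43, 11] and [9, 18, 15, 38]
  Split: [36, 30, 43, 11] -> [36, 30] and [43, 11]
    Split: [36, 30] -> [36] and [30]
    Merge: [36] + [30] -> [30, 36]
    Split: [43, 11] -> [43] and [11]
    Merge: [43] + [11] -> [11, 43]
  Merge: [30, 36] + [11, 43] -> [11, 30, 36, 43]
  Split: [9, 18, 15, 38] -> [9, 18] and [15, 38]
    Split: [9, 18] -> [9] and [18]
    Merge: [9] + [18] -> [9, 18]
    Split: [15, 38] -> [15] and [38]
    Merge: [15] + [38] -> [15, 38]
  Merge: [9, 18] + [15, 38] -> [9, 15, 18, 38]
Merge: [11, 30, 36, 43] + [9, 15, 18, 38] -> [9, 11, 15, 18, 30, 36, 38, 43]

Final sorted array: [9, 11, 15, 18, 30, 36, 38, 43]

The merge sort proceeds by recursively splitting the array and merging sorted halves.
After all merges, the sorted array is [9, 11, 15, 18, 30, 36, 38, 43].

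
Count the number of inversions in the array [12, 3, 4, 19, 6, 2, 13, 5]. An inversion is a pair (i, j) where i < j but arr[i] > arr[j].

Finding inversions in [12, 3, 4, 19, 6, 2, 13, 5]:

(0, 1): arr[0]=12 > arr[1]=3
(0, 2): arr[0]=12 > arr[2]=4
(0, 4): arr[0]=12 > arr[4]=6
(0, 5): arr[0]=12 > arr[5]=2
(0, 7): arr[0]=12 > arr[7]=5
(1, 5): arr[1]=3 > arr[5]=2
(2, 5): arr[2]=4 > arr[5]=2
(3, 4): arr[3]=19 > arr[4]=6
(3, 5): arr[3]=19 > arr[5]=2
(3, 6): arr[3]=19 > arr[6]=13
(3, 7): arr[3]=19 > arr[7]=5
(4, 5): arr[4]=6 > arr[5]=2
(4, 7): arr[4]=6 > arr[7]=5
(6, 7): arr[6]=13 > arr[7]=5

Total inversions: 14

The array has 14 inversion(s): (0,1), (0,2), (0,4), (0,5), (0,7), (1,5), (2,5), (3,4), (3,5), (3,6), (3,7), (4,5), (4,7), (6,7). Each pair (i,j) satisfies i < j and arr[i] > arr[j].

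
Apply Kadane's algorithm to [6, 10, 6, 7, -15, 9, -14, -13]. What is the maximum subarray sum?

Using Kadane's algorithm on [6, 10, 6, 7, -15, 9, -14, -13]:

Scanning through the array:
Position 1 (value 10): max_ending_here = 16, max_so_far = 16
Position 2 (value 6): max_ending_here = 22, max_so_far = 22
Position 3 (value 7): max_ending_here = 29, max_so_far = 29
Position 4 (value -15): max_ending_here = 14, max_so_far = 29
Position 5 (value 9): max_ending_here = 23, max_so_far = 29
Position 6 (value -14): max_ending_here = 9, max_so_far = 29
Position 7 (value -13): max_ending_here = -4, max_so_far = 29

Maximum subarray: [6, 10, 6, 7]
Maximum sum: 29

The maximum subarray is [6, 10, 6, 7] with sum 29. This subarray runs from index 0 to index 3.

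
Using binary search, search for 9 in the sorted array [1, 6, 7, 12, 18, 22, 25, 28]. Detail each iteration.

Binary search for 9 in [1, 6, 7, 12, 18, 22, 25, 28]:

lo=0, hi=7, mid=3, arr[mid]=12 -> 12 > 9, search left half
lo=0, hi=2, mid=1, arr[mid]=6 -> 6 < 9, search right half
lo=2, hi=2, mid=2, arr[mid]=7 -> 7 < 9, search right half
lo=3 > hi=2, target 9 not found

Binary search determines that 9 is not in the array after 3 comparisons. The search space was exhausted without finding the target.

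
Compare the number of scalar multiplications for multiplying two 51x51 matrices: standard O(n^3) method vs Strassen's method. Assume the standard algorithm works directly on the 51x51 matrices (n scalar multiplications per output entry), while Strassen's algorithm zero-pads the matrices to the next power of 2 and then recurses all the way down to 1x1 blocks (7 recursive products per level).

Matrix multiplication for 51x51 matrices:

Strassen's algorithm requires power-of-2 dimensions. Pad 51x51 to 64x64 (next power of 2).

Standard algorithm: 51^3 = 132651 multiplications
Strassen's algorithm: 7^(log2(64)) = 7^6 = 117649 multiplications
Savings: 132651 - 117649 = 15002 multiplications

Standard: 132651 multiplications (51^3). Strassen: 117649 multiplications (7^6, after padding to 64x64). Strassen reduces 8 recursive multiplications to 7 at each level.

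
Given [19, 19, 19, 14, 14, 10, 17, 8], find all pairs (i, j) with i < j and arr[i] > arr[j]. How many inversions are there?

Finding inversions in [19, 19, 19, 14, 14, 10, 17, 8]:

(0, 3): arr[0]=19 > arr[3]=14
(0, 4): arr[0]=19 > arr[4]=14
(0, 5): arr[0]=19 > arr[5]=10
(0, 6): arr[0]=19 > arr[6]=17
(0, 7): arr[0]=19 > arr[7]=8
(1, 3): arr[1]=19 > arr[3]=14
(1, 4): arr[1]=19 > arr[4]=14
(1, 5): arr[1]=19 > arr[5]=10
(1, 6): arr[1]=19 > arr[6]=17
(1, 7): arr[1]=19 > arr[7]=8
(2, 3): arr[2]=19 > arr[3]=14
(2, 4): arr[2]=19 > arr[4]=14
(2, 5): arr[2]=19 > arr[5]=10
(2, 6): arr[2]=19 > arr[6]=17
(2, 7): arr[2]=19 > arr[7]=8
(3, 5): arr[3]=14 > arr[5]=10
(3, 7): arr[3]=14 > arr[7]=8
(4, 5): arr[4]=14 > arr[5]=10
(4, 7): arr[4]=14 > arr[7]=8
(5, 7): arr[5]=10 > arr[7]=8
(6, 7): arr[6]=17 > arr[7]=8

Total inversions: 21

The array has 21 inversion(s): (0,3), (0,4), (0,5), (0,6), (0,7), (1,3), (1,4), (1,5), (1,6), (1,7), (2,3), (2,4), (2,5), (2,6), (2,7), (3,5), (3,7), (4,5), (4,7), (5,7), (6,7). Each pair (i,j) satisfies i < j and arr[i] > arr[j].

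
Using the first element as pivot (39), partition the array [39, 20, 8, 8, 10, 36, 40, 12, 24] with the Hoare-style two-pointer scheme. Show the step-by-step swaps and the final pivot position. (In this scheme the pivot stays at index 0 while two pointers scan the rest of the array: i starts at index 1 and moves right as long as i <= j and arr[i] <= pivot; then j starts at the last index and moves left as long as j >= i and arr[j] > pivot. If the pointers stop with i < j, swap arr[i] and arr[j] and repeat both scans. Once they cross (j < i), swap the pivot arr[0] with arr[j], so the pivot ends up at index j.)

Hoare-style two-pointer partition with pivot = 39:

Initial array: [39, 20, 8, 8, 10, 36, 40, 12, 24]

Pointers start at i = 1, j = 8.
i stops at index 6 (arr[6]=40 > 39), j stops at index 8 (arr[8]=24 <= 39): swap arr[6] and arr[8], array becomes [39, 20, 8, 8, 10, 36, 24, 12, 40]
i ends at 8, j ends at 7: the pointers have crossed (j < i), so scanning stops.

Swap pivot arr[0] with arr[7] to place pivot at position 7: [12, 20, 8, 8, 10, 36, 24, 39, 40]
Pivot position: 7

After partitioning with pivot 39, the array becomes [12, 20, 8, 8, 10, 36, 24, 39, 40]. The pivot is placed at index 7. All elements to the left of the pivot are <= 39, and all elements to the right are > 39.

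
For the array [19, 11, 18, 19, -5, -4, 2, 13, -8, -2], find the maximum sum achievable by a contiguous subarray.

Using Kadane's algorithm on [19, 11, 18, 19, -5, -4, 2, 13, -8, -2]:

Scanning through the array:
Position 1 (value 11): max_ending_here = 30, max_so_far = 30
Position 2 (value 18): max_ending_here = 48, max_so_far = 48
Position 3 (value 19): max_ending_here = 67, max_so_far = 67
Position 4 (value -5): max_ending_here = 62, max_so_far = 67
Position 5 (value -4): max_ending_here = 58, max_so_far = 67
Position 6 (value 2): max_ending_here = 60, max_so_far = 67
Position 7 (value 13): max_ending_here = 73, max_so_far = 73
Position 8 (value -8): max_ending_here = 65, max_so_far = 73
Position 9 (value -2): max_ending_here = 63, max_so_far = 73

Maximum subarray: [19, 11, 18, 19, -5, -4, 2, 13]
Maximum sum: 73

The maximum subarray is [19, 11, 18, 19, -5, -4, 2, 13] with sum 73. This subarray runs from index 0 to index 7.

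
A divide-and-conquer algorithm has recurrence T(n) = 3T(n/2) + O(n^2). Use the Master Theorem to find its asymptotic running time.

Master Theorem for T(n) = 3T(n/2) + O(n^2):

a = 3, b = 2, c = 2
log_b(a) = log_2(3) = 1.5850

Case 3: c = 2 > log_2(3) = 1.5850
T(n) = O(n^2) = O(n^2)

For T(n) = 3T(n/2) + O(n^2): log_2(3) = 1.5850. This is Case 3 of the Master Theorem (c > log_b(a), work dominated by root), giving O(n^2).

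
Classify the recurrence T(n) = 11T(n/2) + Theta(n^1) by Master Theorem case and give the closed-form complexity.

Master Theorem for T(n) = 11T(n/2) + O(n^1):

a = 11, b = 2, c = 1
log_b(a) = log_2(11) = 3.4594

Case 1: c = 1 < log_2(11) = 3.4594
T(n) = O(n^(log_2 11))

For T(n) = 11T(n/2) + O(n^1): log_2(11) = 3.4594. This is Case 1 of the Master Theorem (c < log_b(a), work dominated by leaves), giving O(n^(log_2 11)).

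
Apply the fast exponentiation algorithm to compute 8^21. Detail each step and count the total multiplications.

Computing 8^21 by squaring (build up from 8^1; each line after the first costs one multiplication):

8^1 = 8
8^2 = (8^1)^2 = 8^2 = 64
8^4 = (8^2)^2 = 64^2 = 4096
8^5 = 8 * 8^4 = 8 * 4096 = 32768
8^10 = (8^5)^2 = 32768^2 = 1073741824
8^20 = (8^10)^2 = 1073741824^2 = 1152921504606846976
8^21 = 8 * 8^20 = 8 * 1152921504606846976 = 9223372036854775808

Result: 9223372036854775808
Multiplications needed: 6 (6 lines after 8^1)

8^21 = 9223372036854775808. Using exponentiation by squaring, this requires 6 multiplications. The key idea: if the exponent is even, square the half-power; if odd, multiply by the base once.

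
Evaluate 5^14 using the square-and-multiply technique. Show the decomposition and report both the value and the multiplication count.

Computing 5^14 by squaring (build up from 5^1; each line after the first costs one multiplication):

5^1 = 5
5^2 = (5^1)^2 = 5^2 = 25
5^3 = 5 * 5^2 = 5 * 25 = 125
5^6 = (5^3)^2 = 125^2 = 15625
5^7 = 5 * 5^6 = 5 * 15625 = 78125
5^14 = (5^7)^2 = 78125^2 = 6103515625

Result: 6103515625
Multiplications needed: 5 (5 lines after 5^1)

5^14 = 6103515625. Using exponentiation by squaring, this requires 5 multiplications. The key idea: if the exponent is even, square the half-power; if odd, multiply by the base once.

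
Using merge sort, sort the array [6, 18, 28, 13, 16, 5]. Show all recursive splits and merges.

Merge sort trace:

Split: [6, 18, 28, 13, 16, 5] -> [6, 18, 28] and [13, 16, 5]
  Split: [6, 18, 28] -> [6] and [18, 28]
    Split: [18, 28] -> [18] and [28]
    Merge: [18] + [28] -> [18, 28]
  Merge: [6] + [18, 28] -> [6, 18, 28]
  Split: [13, 16, 5] -> [13] and [16, 5]
    Split: [16, 5] -> [16] and [5]
    Merge: [16] + [5] -> [5, 16]
  Merge: [13] + [5, 16] -> [5, 13, 16]
Merge: [6, 18, 28] + [5, 13, 16] -> [5, 6, 13, 16, 18, 28]

Final sorted array: [5, 6, 13, 16, 18, 28]

The merge sort proceeds by recursively splitting the array and merging sorted halves.
After all merges, the sorted array is [5, 6, 13, 16, 18, 28].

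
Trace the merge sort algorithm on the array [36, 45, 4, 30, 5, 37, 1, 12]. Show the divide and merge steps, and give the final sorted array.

Merge sort trace:

Split: [36, 45, 4, 30, 5, 37, 1, 12] -> [36, 45, 4, 30] and [5, 37, 1, 12]
  Split: [36, 45, 4, 30] -> [36, 45] and [4, 30]
    Split: [36, 45] -> [36] and [45]
    Merge: [36] + [45] -> [36, 45]
    Split: [4, 30] -> [4] and [30]
    Merge: [4] + [30] -> [4, 30]
  Merge: [36, 45] + [4, 30] -> [4, 30, 36, 45]
  Split: [5, 37, 1, 12] -> [5, 37] and [1, 12]
    Split: [5, 37] -> [5] and [37]
    Merge: [5] + [37] -> [5, 37]
    Split: [1, 12] -> [1] and [12]
    Merge: [1] + [12] -> [1, 12]
  Merge: [5, 37] + [1, 12] -> [1, 5, 12, 37]
Merge: [4, 30, 36, 45] + [1, 5, 12, 37] -> [1, 4, 5, 12, 30, 36, 37, 45]

Final sorted array: [1, 4, 5, 12, 30, 36, 37, 45]

The merge sort proceeds by recursively splitting the array and merging sorted halves.
After all merges, the sorted array is [1, 4, 5, 12, 30, 36, 37, 45].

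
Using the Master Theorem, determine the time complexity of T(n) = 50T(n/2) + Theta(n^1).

Master Theorem for T(n) = 50T(n/2) + O(n^1):

a = 50, b = 2, c = 1
log_b(a) = log_2(50) = 5.6439

Case 1: c = 1 < log_2(50) = 5.6439
T(n) = O(n^(log_2 50))

For T(n) = 50T(n/2) + O(n^1): log_2(50) = 5.6439. This is Case 1 of the Master Theorem (c < log_b(a), work dominated by leaves), giving O(n^(log_2 50)).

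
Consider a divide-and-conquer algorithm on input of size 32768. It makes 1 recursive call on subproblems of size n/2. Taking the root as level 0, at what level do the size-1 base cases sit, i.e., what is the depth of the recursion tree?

For divide and conquer with division factor 2:

Problem sizes at each level:
Level 0: 32768
Level 1: 16384
Level 2: 8192
Level 3: 4096
Level 4: 2048
Level 5: 1024
Level 6: 512
Level 7: 256
Level 8: 128
Level 9: 64
Level 10: 32
Level 11: 16
Level 12: 8
Level 13: 4
Level 14: 2
Level 15: 1

The root is level 0 and the size-1 base case is level 15 (the tree spans levels 0 through 15, i.e. 16 levels counting the root), so the depth is the number of divisions: log_2(32768) = 15

The recursion tree depth is log_2(32768) = 15. At each level, the problem size is divided by 2, so it takes 15 divisions to reduce to a base case of size 1. The algorithm makes 1 recursive call at each level.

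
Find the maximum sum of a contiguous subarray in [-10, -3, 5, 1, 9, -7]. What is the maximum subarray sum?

Using Kadane's algorithm on [-10, -3, 5, 1, 9, -7]:

Scanning through the array:
Position 1 (value -3): max_ending_here = -3, max_so_far = -3
Position 2 (value 5): max_ending_here = 5, max_so_far = 5
Position 3 (value 1): max_ending_here = 6, max_so_far = 6
Position 4 (value 9): max_ending_here = 15, max_so_far = 15
Position 5 (value -7): max_ending_here = 8, max_so_far = 15

Maximum subarray: [5, 1, 9]
Maximum sum: 15

The maximum subarray is [5, 1, 9] with sum 15. This subarray runs from index 2 to index 4.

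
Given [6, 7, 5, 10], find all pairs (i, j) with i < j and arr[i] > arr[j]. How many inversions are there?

Finding inversions in [6, 7, 5, 10]:

(0, 2): arr[0]=6 > arr[2]=5
(1, 2): arr[1]=7 > arr[2]=5

Total inversions: 2

The array has 2 inversion(s): (0,2), (1,2). Each pair (i,j) satisfies i < j and arr[i] > arr[j].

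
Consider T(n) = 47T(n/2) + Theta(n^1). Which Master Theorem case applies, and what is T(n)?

Master Theorem for T(n) = 47T(n/2) + O(n^1):

a = 47, b = 2, c = 1
log_b(a) = log_2(47) = 5.5546

Case 1: c = 1 < log_2(47) = 5.5546
T(n) = O(n^(log_2 47))

For T(n) = 47T(n/2) + O(n^1): log_2(47) = 5.5546. This is Case 1 of the Master Theorem (c < log_b(a), work dominated by leaves), giving O(n^(log_2 47)).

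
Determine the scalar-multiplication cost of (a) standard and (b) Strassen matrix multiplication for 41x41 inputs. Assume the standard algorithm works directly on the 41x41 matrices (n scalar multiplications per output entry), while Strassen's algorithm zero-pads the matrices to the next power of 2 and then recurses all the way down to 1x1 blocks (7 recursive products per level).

Matrix multiplication for 41x41 matrices:

Strassen's algorithm requires power-of-2 dimensions. Pad 41x41 to 64x64 (next power of 2).

Standard algorithm: 41^3 = 68921 multiplications
Strassen's algorithm: 7^(log2(64)) = 7^6 = 117649 multiplications
Difference: 68921 - 117649 = -48728 (Strassen uses MORE here due to padding overhead — for small or just-over-power-of-2 n, padding can outweigh the per-level savings)

Standard: 68921 multiplications (41^3). Strassen: 117649 multiplications (7^6, after padding to 64x64). Strassen reduces 8 recursive multiplications to 7 at each level.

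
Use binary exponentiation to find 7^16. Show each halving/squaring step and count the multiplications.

Computing 7^16 by squaring (build up from 7^1; each line after the first costs one multiplication):

7^1 = 7
7^2 = (7^1)^2 = 7^2 = 49
7^4 = (7^2)^2 = 49^2 = 2401
7^8 = (7^4)^2 = 2401^2 = 5764801
7^16 = (7^8)^2 = 5764801^2 = 33232930569601

Result: 33232930569601
Multiplications needed: 4 (4 lines after 7^1)

7^16 = 33232930569601. Using exponentiation by squaring, this requires 4 multiplications. The key idea: if the exponent is even, square the half-power; if odd, multiply by the base once.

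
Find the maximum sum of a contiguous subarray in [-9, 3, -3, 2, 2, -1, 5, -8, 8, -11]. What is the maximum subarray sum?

Using Kadane's algorithm on [-9, 3, -3, 2, 2, -1, 5, -8, 8, -11]:

Scanning through the array:
Position 1 (value 3): max_ending_here = 3, max_so_far = 3
Position 2 (value -3): max_ending_here = 0, max_so_far = 3
Position 3 (value 2): max_ending_here = 2, max_so_far = 3
Position 4 (value 2): max_ending_here = 4, max_so_far = 4
Position 5 (value -1): max_ending_here = 3, max_so_far = 4
Position 6 (value 5): max_ending_here = 8, max_so_far = 8
Position 7 (value -8): max_ending_here = 0, max_so_far = 8
Position 8 (value 8): max_ending_here = 8, max_so_far = 8
Position 9 (value -11): max_ending_here = -3, max_so_far = 8

Maximum subarray: [3, -3, 2, 2, -1, 5]
Maximum sum: 8

The maximum subarray is [3, -3, 2, 2, -1, 5] with sum 8. This subarray runs from index 1 to index 6.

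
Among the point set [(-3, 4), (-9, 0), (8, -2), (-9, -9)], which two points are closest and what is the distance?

Computing all pairwise distances among 4 points:

d((-3, 4), (-9, 0)) = 7.2111 <-- minimum
d((-3, 4), (8, -2)) = 12.53
d((-3, 4), (-9, -9)) = 14.3178
d((-9, 0), (8, -2)) = 17.1172
d((-9, 0), (-9, -9)) = 9.0
d((8, -2), (-9, -9)) = 18.3848

Closest pair: (-3, 4) and (-9, 0) with distance 7.2111

The closest pair is (-3, 4) and (-9, 0) with Euclidean distance 7.2111. For 4 points, brute-force pairwise comparison is shown above. For large n, the divide-and-conquer algorithm (sort by x, recurse on halves, check the dividing strip) achieves O(n log n).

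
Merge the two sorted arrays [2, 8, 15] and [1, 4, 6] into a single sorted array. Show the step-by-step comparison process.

Merging process:

Compare 2 vs 1: take 1 from right. Merged: [1]
Compare 2 vs 4: take 2 from left. Merged: [1, 2]
Compare 8 vs 4: take 4 from right. Merged: [1, 2, 4]
Compare 8 vs 6: take 6 from right. Merged: [1, 2, 4, 6]
Append remaining from left: [8, 15]. Merged: [1, 2, 4, 6, 8, 15]

Final merged array: [1, 2, 4, 6, 8, 15]
Total comparisons: 4

The merged array is [1, 2, 4, 6, 8, 15], requiring 4 comparisons. The merge step runs in O(n) time where n is the total number of elements.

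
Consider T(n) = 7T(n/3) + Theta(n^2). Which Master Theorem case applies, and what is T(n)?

Master Theorem for T(n) = 7T(n/3) + O(n^2):

a = 7, b = 3, c = 2
log_b(a) = log_3(7) = 1.7712

Case 3: c = 2 > log_3(7) = 1.7712
T(n) = O(n^2) = O(n^2)

For T(n) = 7T(n/3) + O(n^2): log_3(7) = 1.7712. This is Case 3 of the Master Theorem (c > log_b(a), work dominated by root), giving O(n^2).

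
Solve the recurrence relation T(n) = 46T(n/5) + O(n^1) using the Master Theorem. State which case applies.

Master Theorem for T(n) = 46T(n/5) + O(n^1):

a = 46, b = 5, c = 1
log_b(a) = log_5(46) = 2.3789

Case 1: c = 1 < log_5(46) = 2.3789
T(n) = O(n^(log_5 46))

For T(n) = 46T(n/5) + O(n^1): log_5(46) = 2.3789. This is Case 1 of the Master Theorem (c < log_b(a), work dominated by leaves), giving O(n^(log_5 46)).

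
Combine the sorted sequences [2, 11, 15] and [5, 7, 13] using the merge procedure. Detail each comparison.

Merging process:

Compare 2 vs 5: take 2 from left. Merged: [2]
Compare 11 vs 5: take 5 from right. Merged: [2, 5]
Compare 11 vs 7: take 7 from right. Merged: [2, 5, 7]
Compare 11 vs 13: take 11 from left. Merged: [2, 5, 7, 11]
Compare 15 vs 13: take 13 from right. Merged: [2, 5, 7, 11, 13]
Append remaining from left: [15]. Merged: [2, 5, 7, 11, 13, 15]

Final merged array: [2, 5, 7, 11, 13, 15]
Total comparisons: 5

The merged array is [2, 5, 7, 11, 13, 15], requiring 5 comparisons. The merge step runs in O(n) time where n is the total number of elements.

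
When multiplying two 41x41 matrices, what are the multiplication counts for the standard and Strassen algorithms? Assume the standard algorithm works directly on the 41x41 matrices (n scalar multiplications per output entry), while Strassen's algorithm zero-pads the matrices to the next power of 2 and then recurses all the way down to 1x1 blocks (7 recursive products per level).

Matrix multiplication for 41x41 matrices:

Strassen's algorithm requires power-of-2 dimensions. Pad 41x41 to 64x64 (next power of 2).

Standard algorithm: 41^3 = 68921 multiplications
Strassen's algorithm: 7^(log2(64)) = 7^6 = 117649 multiplications
Difference: 68921 - 117649 = -48728 (Strassen uses MORE here due to padding overhead — for small or just-over-power-of-2 n, padding can outweigh the per-level savings)

Standard: 68921 multiplications (41^3). Strassen: 117649 multiplications (7^6, after padding to 64x64). Strassen reduces 8 recursive multiplications to 7 at each level.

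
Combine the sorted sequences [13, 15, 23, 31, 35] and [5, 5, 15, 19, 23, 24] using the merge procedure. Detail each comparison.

Merging process:

Compare 13 vs 5: take 5 from right. Merged: [5]
Compare 13 vs 5: take 5 from right. Merged: [5, 5]
Compare 13 vs 15: take 13 from left. Merged: [5, 5, 13]
Compare 15 vs 15: take 15 from left. Merged: [5, 5, 13, 15]
Compare 23 vs 15: take 15 from right. Merged: [5, 5, 13, 15, 15]
Compare 23 vs 19: take 19 from right. Merged: [5, 5, 13, 15, 15, 19]
Compare 23 vs 23: take 23 from left. Merged: [5, 5, 13, 15, 15, 19, 23]
Compare 31 vs 23: take 23 from right. Merged: [5, 5, 13, 15, 15, 19, 23, 23]
Compare 31 vs 24: take 24 from right. Merged: [5, 5, 13, 15, 15, 19, 23, 23, 24]
Append remaining from left: [31, 35]. Merged: [5, 5, 13, 15, 15, 19, 23, 23, 24, 31, 35]

Final merged array: [5, 5, 13, 15, 15, 19, 23, 23, 24, 31, 35]
Total comparisons: 9

The merged array is [5, 5, 13, 15, 15, 19, 23, 23, 24, 31, 35], requiring 9 comparisons. The merge step runs in O(n) time where n is the total number of elements.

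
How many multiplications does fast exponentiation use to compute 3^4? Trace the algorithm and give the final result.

Computing 3^4 by squaring (build up from 3^1; each line after the first costs one multiplication):

3^1 = 3
3^2 = (3^1)^2 = 3^2 = 9
3^4 = (3^2)^2 = 9^2 = 81

Result: 81
Multiplications needed: 2 (2 lines after 3^1)

3^4 = 81. Using exponentiation by squaring, this requires 2 multiplications. The key idea: if the exponent is even, square the half-power; if odd, multiply by the base once.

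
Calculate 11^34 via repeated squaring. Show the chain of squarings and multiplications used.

Computing 11^34 by squaring (build up from 11^1; each line after the first costs one multiplication):

11^1 = 11
11^2 = (11^1)^2 = 11^2 = 121
11^4 = (11^2)^2 = 121^2 = 14641
11^8 = (11^4)^2 = 14641^2 = 214358881
11^16 = (11^8)^2 = 214358881^2 = 45949729863572161
11^17 = 11 * 11^16 = 11 * 45949729863572161 = 505447028499293771
11^34 = (11^17)^2 = 505447028499293771^2 = 255476698618765889551019445759400441

Result: 255476698618765889551019445759400441
Multiplications needed: 6 (6 lines after 11^1)

11^34 = 255476698618765889551019445759400441. Using exponentiation by squaring, this requires 6 multiplications. The key idea: if the exponent is even, square the half-power; if odd, multiply by the base once.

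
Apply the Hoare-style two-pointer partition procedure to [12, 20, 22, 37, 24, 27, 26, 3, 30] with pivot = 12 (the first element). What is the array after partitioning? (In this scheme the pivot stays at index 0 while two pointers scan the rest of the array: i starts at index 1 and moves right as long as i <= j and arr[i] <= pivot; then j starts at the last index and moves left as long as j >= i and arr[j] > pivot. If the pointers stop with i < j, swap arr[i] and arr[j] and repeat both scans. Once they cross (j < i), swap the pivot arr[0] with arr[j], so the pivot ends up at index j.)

Hoare-style two-pointer partition with pivot = 12:

Initial array: [12, 20, 22, 37, 24, 27, 26, 3, 30]

Pointers start at i = 1, j = 8.
i stops at index 1 (arr[1]=20 > 12), j stops at index 7 (arr[7]=3 <= 12): swap arr[1] and arr[7], array becomes [12, 3, 22, 37, 24, 27, 26, 20, 30]
i ends at 2, j ends at 1: the pointers have crossed (j < i), so scanning stops.

Swap pivot arr[0] with arr[1] to place pivot at position 1: [3, 12, 22, 37, 24, 27, 26, 20, 30]
Pivot position: 1

After partitioning with pivot 12, the array becomes [3, 12, 22, 37, 24, 27, 26, 20, 30]. The pivot is placed at index 1. All elements to the left of the pivot are <= 12, and all elements to the right are > 12.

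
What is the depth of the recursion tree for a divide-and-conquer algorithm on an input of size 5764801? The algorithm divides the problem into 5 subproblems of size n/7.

For divide and conquer with division factor 7:

Problem sizes at each level:
Level 0: 5764801
Level 1: 823543
Level 2: 117649
Level 3: 16807
Level 4: 2401
Level 5: 343
Level 6: 49
Level 7: 7
Level 8: 1

The root is level 0 and the size-1 base case is level 8 (the tree spans levels 0 through 8, i.e. 9 levels counting the root), so the depth is the number of divisions: log_7(5764801) = 8

The recursion tree depth is log_7(5764801) = 8. At each level, the problem size is divided by 7, so it takes 8 divisions to reduce to a base case of size 1. The algorithm makes 5 recursive calls at each level.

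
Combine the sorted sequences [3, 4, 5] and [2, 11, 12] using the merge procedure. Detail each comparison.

Merging process:

Compare 3 vs 2: take 2 from right. Merged: [2]
Compare 3 vs 11: take 3 from left. Merged: [2, 3]
Compare 4 vs 11: take 4 from left. Merged: [2, 3, 4]
Compare 5 vs 11: take 5 from left. Merged: [2, 3, 4, 5]
Append remaining from right: [11, 12]. Merged: [2, 3, 4, 5, 11, 12]

Final merged array: [2, 3, 4, 5, 11, 12]
Total comparisons: 4

The merged array is [2, 3, 4, 5, 11, 12], requiring 4 comparisons. The merge step runs in O(n) time where n is the total number of elements.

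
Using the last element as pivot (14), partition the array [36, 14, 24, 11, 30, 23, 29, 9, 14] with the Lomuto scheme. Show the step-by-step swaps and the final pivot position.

Lomuto partition with pivot = 14:

Initial array: [36, 14, 24, 11, 30, 23, 29, 9, 14]

arr[0]=36 > 14: no swap
arr[1]=14 <= 14: swap with position 0, array becomes [14, 36, 24, 11, 30, 23, 29, 9, 14]
arr[2]=24 > 14: no swap
arr[3]=11 <= 14: swap with position 1, array becomes [14, 11, 24, 36, 30, 23, 29, 9, 14]
arr[4]=30 > 14: no swap
arr[5]=23 > 14: no swap
arr[6]=29 > 14: no swap
arr[7]=9 <= 14: swap with position 2, array becomes [14, 11, 9, 36, 30, 23, 29, 24, 14]

Place pivot at position 3: [14, 11, 9, 14, 30, 23, 29, 24, 36]
Pivot position: 3

After partitioning with pivot 14, the array becomes [14, 11, 9, 14, 30, 23, 29, 24, 36]. The pivot is placed at index 3. All elements to the left of the pivot are <= 14, and all elements to the right are > 14.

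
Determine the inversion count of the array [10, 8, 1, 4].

Finding inversions in [10, 8, 1, 4]:

(0, 1): arr[0]=10 > arr[1]=8
(0, 2): arr[0]=10 > arr[2]=1
(0, 3): arr[0]=10 > arr[3]=4
(1, 2): arr[1]=8 > arr[2]=1
(1, 3): arr[1]=8 > arr[3]=4

Total inversions: 5

The array has 5 inversion(s): (0,1), (0,2), (0,3), (1,2), (1,3). Each pair (i,j) satisfies i < j and arr[i] > arr[j].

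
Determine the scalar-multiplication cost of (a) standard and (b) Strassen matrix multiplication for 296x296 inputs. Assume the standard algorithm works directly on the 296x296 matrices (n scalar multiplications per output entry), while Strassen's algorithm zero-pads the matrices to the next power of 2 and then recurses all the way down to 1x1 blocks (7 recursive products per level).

Matrix multiplication for 296x296 matrices:

Strassen's algorithm requires power-of-2 dimensions. Pad 296x296 to 512x512 (next power of 2).

Standard algorithm: 296^3 = 25934336 multiplications
Strassen's algorithm: 7^(log2(512)) = 7^9 = 40353607 multiplications
Difference: 25934336 - 40353607 = -14419271 (Strassen uses MORE here due to padding overhead — for small or just-over-power-of-2 n, padding can outweigh the per-level savings)

Standard: 25934336 multiplications (296^3). Strassen: 40353607 multiplications (7^9, after padding to 512x512). Strassen reduces 8 recursive multiplications to 7 at each level.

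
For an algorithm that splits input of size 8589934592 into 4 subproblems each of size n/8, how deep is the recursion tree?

For divide and conquer with division factor 8:

Problem sizes at each level:
Level 0: 8589934592
Level 1: 1073741824
Level 2: 134217728
Level 3: 16777216
Level 4: 2097152
Level 5: 262144
Level 6: 32768
Level 7: 4096
Level 8: 512
Level 9: 64
Level 10: 8
Level 11: 1

The root is level 0 and the size-1 base case is level 11 (the tree spans levels 0 through 11, i.e. 12 levels counting the root), so the depth is the number of divisions: log_8(8589934592) = 11

The recursion tree depth is log_8(8589934592) = 11. At each level, the problem size is divided by 8, so it takes 11 divisions to reduce to a base case of size 1. The algorithm makes 4 recursive calls at each level.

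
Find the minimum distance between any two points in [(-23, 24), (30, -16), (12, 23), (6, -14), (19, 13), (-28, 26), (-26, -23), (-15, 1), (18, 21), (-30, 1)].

Computing all pairwise distances among 10 points:

d((-23, 24), (30, -16)) = 66.4003
d((-23, 24), (12, 23)) = 35.0143
d((-23, 24), (6, -14)) = 47.8017
d((-23, 24), (19, 13)) = 43.4166
d((-23, 24), (-28, 26)) = 5.3852 <-- minimum
d((-23, 24), (-26, -23)) = 47.0956
d((-23, 24), (-15, 1)) = 24.3516
d((-23, 24), (18, 21)) = 41.1096
d((-23, 24), (-30, 1)) = 24.0416
d((30, -16), (12, 23)) = 42.9535
d((30, -16), (6, -14)) = 24.0832
d((30, -16), (19, 13)) = 31.0161
d((30, -16), (-28, 26)) = 71.6101
d((30, -16), (-26, -23)) = 56.4358
d((30, -16), (-15, 1)) = 48.1041
d((30, -16), (18, 21)) = 38.8973
d((30, -16), (-30, 1)) = 62.3618
d((12, 23), (6, -14)) = 37.4833
d((12, 23), (19, 13)) = 12.2066
d((12, 23), (-28, 26)) = 40.1123
d((12, 23), (-26, -23)) = 59.6657
d((12, 23), (-15, 1)) = 34.8281
d((12, 23), (18, 21)) = 6.3246
d((12, 23), (-30, 1)) = 47.4131
d((6, -14), (19, 13)) = 29.9666
d((6, -14), (-28, 26)) = 52.4976
d((6, -14), (-26, -23)) = 33.2415
d((6, -14), (-15, 1)) = 25.807
d((6, -14), (18, 21)) = 37.0
d((6, -14), (-30, 1)) = 39.0
d((19, 13), (-28, 26)) = 48.7647
d((19, 13), (-26, -23)) = 57.6281
d((19, 13), (-15, 1)) = 36.0555
d((19, 13), (18, 21)) = 8.0623
d((19, 13), (-30, 1)) = 50.448
d((-28, 26), (-26, -23)) = 49.0408
d((-28, 26), (-15, 1)) = 28.178
d((-28, 26), (18, 21)) = 46.2709
d((-28, 26), (-30, 1)) = 25.0799
d((-26, -23), (-15, 1)) = 26.4008
d((-26, -23), (18, 21)) = 62.2254
d((-26, -23), (-30, 1)) = 24.3311
d((-15, 1), (18, 21)) = 38.5876
d((-15, 1), (-30, 1)) = 15.0
d((18, 21), (-30, 1)) = 52.0

Closest pair: (-23, 24) and (-28, 26) with distance 5.3852

The closest pair is (-23, 24) and (-28, 26) with Euclidean distance 5.3852. For 10 points, brute-force pairwise comparison is shown above. For large n, the divide-and-conquer algorithm (sort by x, recurse on halves, check the dividing strip) achieves O(n log n).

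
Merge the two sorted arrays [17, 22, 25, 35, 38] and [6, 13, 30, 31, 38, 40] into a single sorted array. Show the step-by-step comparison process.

Merging process:

Compare 17 vs 6: take 6 from right. Merged: [6]
Compare 17 vs 13: take 13 from right. Merged: [6, 13]
Compare 17 vs 30: take 17 from left. Merged: [6, 13, 17]
Compare 22 vs 30: take 22 from left. Merged: [6, 13, 17, 22]
Compare 25 vs 30: take 25 from left. Merged: [6, 13, 17, 22, 25]
Compare 35 vs 30: take 30 from right. Merged: [6, 13, 17, 22, 25, 30]
Compare 35 vs 31: take 31 from right. Merged: [6, 13, 17, 22, 25, 30, 31]
Compare 35 vs 38: take 35 from left. Merged: [6, 13, 17, 22, 25, 30, 31, 35]
Compare 38 vs 38: take 38 from left. Merged: [6, 13, 17, 22, 25, 30, 31, 35, 38]
Append remaining from right: [38, 40]. Merged: [6, 13, 17, 22, 25, 30, 31, 35, 38, 38, 40]

Final merged array: [6, 13, 17, 22, 25, 30, 31, 35, 38, 38, 40]
Total comparisons: 9

The merged array is [6, 13, 17, 22, 25, 30, 31, 35, 38, 38, 40], requiring 9 comparisons. The merge step runs in O(n) time where n is the total number of elements.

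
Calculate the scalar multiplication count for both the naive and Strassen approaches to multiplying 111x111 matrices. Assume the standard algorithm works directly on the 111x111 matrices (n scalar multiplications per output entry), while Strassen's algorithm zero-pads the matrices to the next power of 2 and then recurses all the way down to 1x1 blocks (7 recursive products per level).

Matrix multiplication for 111x111 matrices:

Strassen's algorithm requires power-of-2 dimensions. Pad 111x111 to 128x128 (next power of 2).

Standard algorithm: 111^3 = 1367631 multiplications
Strassen's algorithm: 7^(log2(128)) = 7^7 = 823543 multiplications
Savings: 1367631 - 823543 = 544088 multiplications

Standard: 1367631 multiplications (111^3). Strassen: 823543 multiplications (7^7, after padding to 128x128). Strassen reduces 8 recursive multiplications to 7 at each level.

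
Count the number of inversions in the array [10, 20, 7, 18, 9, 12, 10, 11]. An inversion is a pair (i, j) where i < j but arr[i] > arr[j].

Finding inversions in [10, 20, 7, 18, 9, 12, 10, 11]:

(0, 2): arr[0]=10 > arr[2]=7
(0, 4): arr[0]=10 > arr[4]=9
(1, 2): arr[1]=20 > arr[2]=7
(1, 3): arr[1]=20 > arr[3]=18
(1, 4): arr[1]=20 > arr[4]=9
(1, 5): arr[1]=20 > arr[5]=12
(1, 6): arr[1]=20 > arr[6]=10
(1, 7): arr[1]=20 > arr[7]=11
(3, 4): arr[3]=18 > arr[4]=9
(3, 5): arr[3]=18 > arr[5]=12
(3, 6): arr[3]=18 > arr[6]=10
(3, 7): arr[3]=18 > arr[7]=11
(5, 6): arr[5]=12 > arr[6]=10
(5, 7): arr[5]=12 > arr[7]=11

Total inversions: 14

The array has 14 inversion(s): (0,2), (0,4), (1,2), (1,3), (1,4), (1,5), (1,6), (1,7), (3,4), (3,5), (3,6), (3,7), (5,6), (5,7). Each pair (i,j) satisfies i < j and arr[i] > arr[j].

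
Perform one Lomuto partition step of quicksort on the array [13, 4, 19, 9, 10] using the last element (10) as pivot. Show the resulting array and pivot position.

Lomuto partition with pivot = 10:

Initial array: [13, 4, 19, 9, 10]

arr[0]=13 > 10: no swap
arr[1]=4 <= 10: swap with position 0, array becomes [4, 13, 19, 9, 10]
arr[2]=19 > 10: no swap
arr[3]=9 <= 10: swap with position 1, array becomes [4, 9, 19, 13, 10]

Place pivot at position 2: [4, 9, 10, 13, 19]
Pivot position: 2

After partitioning with pivot 10, the array becomes [4, 9, 10, 13, 19]. The pivot is placed at index 2. All elements to the left of the pivot are <= 10, and all elements to the right are > 10.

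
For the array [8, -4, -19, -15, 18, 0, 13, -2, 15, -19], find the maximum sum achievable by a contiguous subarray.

Using Kadane's algorithm on [8, -4, -19, -15, 18, 0, 13, -2, 15, -19]:

Scanning through the array:
Position 1 (value -4): max_ending_here = 4, max_so_far = 8
Position 2 (value -19): max_ending_here = -15, max_so_far = 8
Position 3 (value -15): max_ending_here = -15, max_so_far = 8
Position 4 (value 18): max_ending_here = 18, max_so_far = 18
Position 5 (value 0): max_ending_here = 18, max_so_far = 18
Position 6 (value 13): max_ending_here = 31, max_so_far = 31
Position 7 (value -2): max_ending_here = 29, max_so_far = 31
Position 8 (value 15): max_ending_here = 44, max_so_far = 44
Position 9 (value -19): max_ending_here = 25, max_so_far = 44

Maximum subarray: [18, 0, 13, -2, 15]
Maximum sum: 44

The maximum subarray is [18, 0, 13, -2, 15] with sum 44. This subarray runs from index 4 to index 8.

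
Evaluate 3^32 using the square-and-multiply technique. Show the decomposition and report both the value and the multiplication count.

Computing 3^32 by squaring (build up from 3^1; each line after the first costs one multiplication):

3^1 = 3
3^2 = (3^1)^2 = 3^2 = 9
3^4 = (3^2)^2 = 9^2 = 81
3^8 = (3^4)^2 = 81^2 = 6561
3^16 = (3^8)^2 = 6561^2 = 43046721
3^32 = (3^16)^2 = 43046721^2 = 1853020188851841

Result: 1853020188851841
Multiplications needed: 5 (5 lines after 3^1)

3^32 = 1853020188851841. Using exponentiation by squaring, this requires 5 multiplications. The key idea: if the exponent is even, square the half-power; if odd, multiply by the base once.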